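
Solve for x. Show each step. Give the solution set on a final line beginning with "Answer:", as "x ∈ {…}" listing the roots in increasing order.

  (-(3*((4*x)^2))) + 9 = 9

Step 1. [(-(3*((4*x)^2))) + 9 = 9] 9 comes off first (subtract 9) ⇒ sub: -(3*((4*x)^2)) = 0.
Step 2. [-(3*((4*x)^2)) = 0] leading − — multiply by −1, so neg: 3*((4*x)^2) = 0.
Step 3. [3*((4*x)^2) = 0] LHS = 3·(…); ÷3 both sides, so div: (4*x)^2 = 0.
Step 4. [(4*x)^2 = 0] LHS squared, RHS 0 ≥ 0: apply √ (±). So sqrt: 4*x = 0.
Step 5. [4*x = 0] 4 out front; divide by 4, so div: x = 0.

Answer: x ∈ {0}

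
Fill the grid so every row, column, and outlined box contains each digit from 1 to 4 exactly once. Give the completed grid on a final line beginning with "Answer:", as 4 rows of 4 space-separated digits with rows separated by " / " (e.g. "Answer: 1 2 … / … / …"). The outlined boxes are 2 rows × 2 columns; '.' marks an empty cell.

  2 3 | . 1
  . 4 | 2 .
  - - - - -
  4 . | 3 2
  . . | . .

Step 1. [r4c3∈{1,4}] col 3 places 1 nowhere but r4c3 ⇒ r4c3=1.
Step 2. [r3c2∈{1}] r3c2 is down to just 1. So r3c2=1.
Step 3. [r2c1∈{1}] nothing but 1 survives at r2c1 ⇒ r2c1=1.
Step 4. [r1c3∈{4}] nothing but 4 survives at r1c3, so r1c3=4.
Step 5. [r4c2∈{2}] r4c2's peers cover all but 2. So r4c2=2.
Step 6. [r4c4∈{4}] r4c4's peers cover all but 4, so r4c4=4.
Step 7. [r4c1∈{3}] only 3 remains possible at r4c1 ⇒ r4c1=3.
Step 8. [r2c4∈{3}] r2c4's peers cover all but 3 ⇒ r2c4=3.

Answer: 2 3 4 1 / 1 4 2 3 / 4 1 3 2 / 3 2 1 4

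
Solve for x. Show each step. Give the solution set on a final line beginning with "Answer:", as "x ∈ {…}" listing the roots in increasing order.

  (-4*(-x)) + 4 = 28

Step 1. [(-4*(-x)) + 4 = 28] peel the +4: subtract 4 from each side, so sub: -4*(-x) = 24.
Step 2. [-4*(-x) = 24] leading coefficient -4: divide by -4. So div: -x = -6.
Step 3. [-x = -6] LHS negated; negate both sides ⇒ neg: x = 6.

Answer: x ∈ {6}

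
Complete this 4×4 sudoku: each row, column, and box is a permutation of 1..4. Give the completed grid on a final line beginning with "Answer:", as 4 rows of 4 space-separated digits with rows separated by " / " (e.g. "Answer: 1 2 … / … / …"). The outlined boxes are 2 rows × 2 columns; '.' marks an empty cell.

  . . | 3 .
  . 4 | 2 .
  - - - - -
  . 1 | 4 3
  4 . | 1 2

Step 1. [r2c4∈{1}] r2c4's peers cover all but 1, so r2c4=1.
Step 2. [r1c2∈{2}] r1c2's peers cover all but 2, so r1c2=2.
Step 3. [r3c1∈{2}] r3c1 is down to just 2, so r3c1=2.
Step 4. [r4c2∈{3}] r4c2 is down to just 3. So r4c2=3.
Step 5. [r2c1∈{3}] nothing but 3 survives at r2c1. So r2c1=3.
Step 6. [r1c4∈{4}] r1c4 has the single candidate 4, so r1c4=4.
Step 7. [r1c1∈{1}] r1c1 has the single candidate 1, so r1c1=1.

Answer: 1 2 3 4 / 3 4 2 1 / 2 1 4 3 / 4 3 1 2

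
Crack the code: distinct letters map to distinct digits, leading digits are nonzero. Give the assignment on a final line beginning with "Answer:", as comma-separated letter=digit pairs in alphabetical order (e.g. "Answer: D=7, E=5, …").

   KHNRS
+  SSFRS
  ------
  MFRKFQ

Step 1. [M] M is the leading digit of a 6-digit sum of two 5-digit numbers; the final carry is exactly 1, so M=1.
Step 2. [col 1: S + S ≡ Q (mod 10)] Q=4 is one option consistent with column 1 (S + S ≡ Q (mod 10), carry-in 0) — take it. So Q=4.
Step 3. [col 1: S + S ≡ Q (mod 10)] column 1 (S + S ≡ Q (mod 10), carry-in 0) doesn't pin S yet; pick S=2 and continue ⇒ S=2.
Step 4. [col 2: R + R ≡ F (mod 10)] column 2 (R + R ≡ F (mod 10), carry-in 0) doesn't pin R yet; pick R=5 and continue ⇒ R=5.
Step 5. [col 2: R + R ≡ F (mod 10)] column 2 reads R+R+carry(0)=F with R=5; with digits 1,2,4,5 already taken and all letters distinct, the only value for F is 0, so F=0.
Step 6. [col 3: N + F ≡ K (mod 10)] no forcing yet in column 3 (carry-in 1); K=8 is free and consistent — try it ⇒ K=8.
Step 7. [col 3: N + F ≡ K (mod 10)] column 3: given F=0, K=8, carry-in 1, and digits 0,1,2,4,5,8 already taken and all letters distinct, N+F≡K (mod 10) forces N=7. So N=7.
Step 8. [col 4: H + S ≡ R (mod 10)] column 4 reads H+S+carry(0)=R with S=2, R=5; with digits 0,1,2,4,5,7,8 already taken and all letters distinct, the only value for H is 3. So H=3.

Answer: F=0, H=3, K=8, M=1, N=7, Q=4, R=5, S=2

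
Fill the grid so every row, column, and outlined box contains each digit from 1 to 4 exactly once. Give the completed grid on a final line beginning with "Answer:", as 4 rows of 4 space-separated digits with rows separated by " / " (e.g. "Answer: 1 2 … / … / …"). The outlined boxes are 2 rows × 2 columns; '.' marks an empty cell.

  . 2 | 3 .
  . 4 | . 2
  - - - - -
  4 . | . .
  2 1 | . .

Step 1. [r2c3∈{1}] nothing but 1 survives at r2c3 ⇒ r2c3=1.
Step 2. [r4c4∈{3,4}] 3 has one home in row 4: r4c4 ⇒ r4c4=3.
Step 3. [r2c1∈{3}] r2c1 is down to just 3. So r2c1=3.
Step 4. [r3c3∈{2}] nothing but 2 survives at r3c3, so r3c3=2.
Step 5. [r1c4∈{4}] r1c4 has the single candidate 4 ⇒ r1c4=4.
Step 6. [r1c1∈{1}] r1c1 is down to just 1. So r1c1=1.
Step 7. [r4c3∈{4}] only 4 remains possible at r4c3. So r4c3=4.
Step 8. [r3c2∈{3}] r3c2 has the single candidate 3, so r3c2=3.
Step 9. [r3c4∈{1}] only 1 remains possible at r3c4. So r3c4=1.

Answer: 1 2 3 4 / 3 4 1 2 / 4 3 2 1 / 2 1 4 3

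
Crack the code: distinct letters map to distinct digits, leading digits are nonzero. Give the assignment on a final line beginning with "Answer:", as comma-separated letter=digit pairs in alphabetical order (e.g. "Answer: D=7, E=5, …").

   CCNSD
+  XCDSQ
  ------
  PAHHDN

Step 1. [col 1: D + Q ≡ N (mod 10)] several values work for N in column 1 (D + Q ≡ N (mod 10), carry-in 0); try N=6 ⇒ N=6.
Step 2. [P] adding two 5-digit numbers gives at most 5+1 digits, and here it does — P is that final carry and must be 1, so P=1.
Step 3. [col 1: D + Q ≡ N (mod 10)] several values work for Q in column 1 (D + Q ≡ N (mod 10), carry-in 0); try Q=7, so Q=7.
Step 4. [col 1: D + Q ≡ N (mod 10)] column 1 reads D+Q+carry(0)=N with Q=7, N=6; with digits 1,6,7 already taken and all letters distinct, the only value for D is 9. So D=9.
Step 5. [col 2: S + S ≡ D (mod 10)] in column 2 we have S+S≡D with carry-in 1; given D=9 and digits 1,6,7,9 already taken and all letters distinct, that pins S to 4, so S=4.
Step 6. [col 3: N + D ≡ H (mod 10)] in column 3 we have N+D≡H with carry-in 0; given N=6, D=9 and digits 1,4,6,7,9 already taken and all letters distinct, that pins H to 5, so H=5.
Step 7. [col 4: C + C ≡ H (mod 10)] in column 4 we have C+C≡H with carry-in 1; given H=5 and digits 1,4,5,6,7,9 already taken and all letters distinct, that pins C to 2. So C=2.
Step 8. [col 5: C + X ≡ A (mod 10)] in column 5 we have C+X≡A with carry-in 0; given C=2 and digits 1,2,4,5,6,7,9 already taken and all letters distinct, that pins X to 8, so X=8.
Step 9. [col 5: C + X ≡ A (mod 10)] in column 5 we have C+X≡A with carry-in 0; given C=2, X=8 and digits 1,2,4,5,6,7,8,9 already taken and all letters distinct, that pins A to 0 ⇒ A=0.

Answer: A=0, C=2, D=9, H=5, N=6, P=1, Q=7, S=4, X=8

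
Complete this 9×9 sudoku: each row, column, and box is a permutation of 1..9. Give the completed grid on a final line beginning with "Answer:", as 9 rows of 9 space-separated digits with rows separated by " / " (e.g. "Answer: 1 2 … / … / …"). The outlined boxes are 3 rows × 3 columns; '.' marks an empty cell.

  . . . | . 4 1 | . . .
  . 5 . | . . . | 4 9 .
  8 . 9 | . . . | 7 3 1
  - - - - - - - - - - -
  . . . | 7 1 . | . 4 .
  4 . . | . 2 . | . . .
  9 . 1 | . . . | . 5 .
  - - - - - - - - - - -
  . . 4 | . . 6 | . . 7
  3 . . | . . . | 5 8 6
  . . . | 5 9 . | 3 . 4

Step 1. [r6c2∈{2,3,6,7,8}] in row 6, 7 fits only at r6c2 ⇒ r6c2=7.
Step 2. [r1c4∈{2,3,6,8,9}] 9 has one home in row 1: r1c4 ⇒ r1c4=9.
Step 3. [r7c7∈{1,2,9}] box 9 places 9 nowhere but r7c7, so r7c7=9.
Step 4. [r2c1∈{1,2,6,7}] in row 2, 1 fits only at r2c1 ⇒ r2c1=1.
Step 5. [r8c5∈{7}] nothing but 7 survives at r8c5 ⇒ r8c5=7.
Step 6. [r8c3∈{2}] r8c3 is down to just 2. So r8c3=2.
Step 7. [r2c6∈{2,3,7,8}] across col 6, 7 lands solely at r2c6, so r2c6=7.
Step 8. [r5c7∈{1,6,8}] 1 has one home in col 7: r5c7 ⇒ r5c7=1.
Step 9. [r1c9∈{2,5,8}] across row 1, 5 lands solely at r1c9, so r1c9=5.
Step 10. [r1c7∈{2,6,8}] r1c7 is the only open cell in row 1 admitting 8 ⇒ r1c7=8.
Step 11. [r1c8∈{2,6}] box 3 places 6 nowhere but r1c8, so r1c8=6.
Step 12. [r2c9∈{2}] nothing but 2 survives at r2c9, so r2c9=2.
Step 13. [r6c7∈{2,6}] 2 has one home in row 6: r6c7, so r6c7=2.
Step 14. [r4c7∈{6}] only 6 remains possible at r4c7 ⇒ r4c7=6.
Step 15. [r9c1∈{6,7}] 6 has one home in col 1: r9c1 ⇒ r9c1=6.
Step 16. [r3c2∈{2,4,6}] r3c2 is the only open cell in row 3 admitting 4. So r3c2=4.
Step 17. [r2c3∈{3,6}] r2c3 is the only open cell in box 1 admitting 6. So r2c3=6.
Step 18. [r5c2∈{3,6,8}] r5c2 is the only open cell in col 2 admitting 6, so r5c2=6.
Step 19. [r1c1∈{2,7}] col 1 places 7 nowhere but r1c1. So r1c1=7.
Step 20. [r1c3∈{3}] r1c3's peers cover all but 3, so r1c3=3.
Step 21. [r4c2∈{2,3,8}] across col 2, 3 lands solely at r4c2. So r4c2=3.
Step 22. [r8c6∈{4}] only 4 remains possible at r8c6, so r8c6=4.
Step 23. [r6c4∈{3,4,6,8}] row 6 places 4 nowhere but r6c4 ⇒ r6c4=4.
Step 24. [r6c5∈{3,6,8}] row 6 places 6 nowhere but r6c5 ⇒ r6c5=6.
Step 25. [r8c4∈{1}] nothing but 1 survives at r8c4 ⇒ r8c4=1.
Step 26. [r4c1∈{2,5}] box 4 has a naked pair {5,8} at r4c3 and r5c3. So r4c1≠5.
Step 27. [r9c3∈{7,8}] row 9 places 7 nowhere but r9c3 ⇒ r9c3=7.
Step 28. [r4c6∈{5,8,9}] r5c4 and r6c6 in box 5 both hold exactly {3,8}; those values are spoken for, so r4c6≠8.
Step 29. [r3c4∈{2,6}] in row 3, 6 fits only at r3c4, so r3c4=6.
Step 30. [r7c4∈{2,3,8}] 2 has one home in col 4: r7c4. So r7c4=2.
Step 31. [r9c6∈{8}] nothing but 8 survives at r9c6, so r9c6=8.
Step 32. [r5c4∈{3,8}] 8 has one home in box 5: r5c4, so r5c4=8.
Step 33. [r7c8∈{1}] r7c8 has the single candidate 1. So r7c8=1.
Step 34. [r6c6∈{3}] r6c6 has the single candidate 3. So r6c6=3.
Step 35. [r4c3∈{5,8}] r4c3 is the only open cell in col 3 admitting 8, so r4c3=8.
Step 36. [r4c6∈{5,9}] row 4 places 5 nowhere but r4c6, so r4c6=5.
Step 37. [r5c6∈{9}] r5c6 has the single candidate 9, so r5c6=9.
Step 38. [r2c4∈{3}] nothing but 3 survives at r2c4. So r2c4=3.
Step 39. [r4c9∈{9}] r4c9 is down to just 9 ⇒ r4c9=9.
Step 40. [r2c5∈{8}] only 8 remains possible at r2c5. So r2c5=8.
Step 41. [r9c2∈{1}] r9c2's peers cover all but 1. So r9c2=1.
Step 42. [r5c8∈{7}] r5c8 is down to just 7. So r5c8=7.
Step 43. [r7c2∈{8}] r7c2 is down to just 8, so r7c2=8.
Step 44. [r5c3∈{5}] only 5 remains possible at r5c3 ⇒ r5c3=5.
Step 45. [r4c1∈{2}] r4c1's peers cover all but 2 ⇒ r4c1=2.
Step 46. [r6c9∈{8}] nothing but 8 survives at r6c9. So r6c9=8.
Step 47. [r5c9∈{3}] nothing but 3 survives at r5c9. So r5c9=3.
Step 48. [r9c8∈{2}] r9c8's peers cover all but 2 ⇒ r9c8=2.
Step 49. [r1c2∈{2}] r1c2's peers cover all but 2, so r1c2=2.
Step 50. [r3c5∈{5}] r3c5 is down to just 5 ⇒ r3c5=5.
Step 51. [r3c6∈{2}] only 2 remains possible at r3c6 ⇒ r3c6=2.
Step 52. [r7c5∈{3}] r7c5 has the single candidate 3 ⇒ r7c5=3.
Step 53. [r8c2∈{9}] only 9 remains possible at r8c2, so r8c2=9.
Step 54. [r7c1∈{5}] r7c1's peers cover all but 5, so r7c1=5.

Answer: 7 2 3 9 4 1 8 6 5 / 1 5 6 3 8 7 4 9 2 / 8 4 9 6 5 2 7 3 1 / 2 3 8 7 1 5 6 4 9 / 4 6 5 8 2 9 1 7 3 / 9 7 1 4 6 3 2 5 8 / 5 8 4 2 3 6 9 1 7 / 3 9 2 1 7 4 5 8 6 / 6 1 7 5 9 8 3 2 4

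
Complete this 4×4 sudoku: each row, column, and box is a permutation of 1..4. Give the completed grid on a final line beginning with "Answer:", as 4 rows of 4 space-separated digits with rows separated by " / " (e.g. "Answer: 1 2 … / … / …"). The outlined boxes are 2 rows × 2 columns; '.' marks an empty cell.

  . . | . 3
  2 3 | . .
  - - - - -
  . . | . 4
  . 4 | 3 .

Step 1. [r4c1∈{1}] only 1 remains possible at r4c1. So r4c1=1.
Step 2. [r1c3∈{1,2,4}] in row 1, 2 fits only at r1c3, so r1c3=2.
Step 3. [r2c3∈{1,4}] in row 2, 4 fits only at r2c3 ⇒ r2c3=4.
Step 4. [r2c4∈{1}] r2c4's peers cover all but 1 ⇒ r2c4=1.
Step 5. [r3c1∈{3}] nothing but 3 survives at r3c1, so r3c1=3.
Step 6. [r4c4∈{2}] r4c4's peers cover all but 2. So r4c4=2.
Step 7. [r3c2∈{2}] r3c2 has the single candidate 2. So r3c2=2.
Step 8. [r1c1∈{4}] nothing but 4 survives at r1c1 ⇒ r1c1=4.
Step 9. [r1c2∈{1}] nothing but 1 survives at r1c2, so r1c2=1.
Step 10. [r3c3∈{1}] r3c3 is down to just 1 ⇒ r3c3=1.

Answer: 4 1 2 3 / 2 3 4 1 / 3 2 1 4 / 1 4 3 2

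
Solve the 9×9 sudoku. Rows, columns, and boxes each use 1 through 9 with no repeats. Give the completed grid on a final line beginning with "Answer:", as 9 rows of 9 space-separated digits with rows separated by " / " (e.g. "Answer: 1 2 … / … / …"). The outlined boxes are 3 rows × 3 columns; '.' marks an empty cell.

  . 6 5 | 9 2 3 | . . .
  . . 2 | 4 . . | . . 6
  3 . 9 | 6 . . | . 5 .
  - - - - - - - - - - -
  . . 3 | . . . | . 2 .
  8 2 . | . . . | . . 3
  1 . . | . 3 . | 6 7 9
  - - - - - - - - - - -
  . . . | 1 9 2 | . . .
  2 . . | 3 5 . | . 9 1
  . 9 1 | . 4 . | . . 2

Step 1. [r2c1∈{7}] only 7 remains possible at r2c1. So r2c1=7.
Step 2. [r6c3∈{4}] only 4 remains possible at r6c3. So r6c3=4.
Step 3. [r7c2∈{3,4,5,7,8}] r7c2 is the only open cell in col 2 admitting 3 ⇒ r7c2=3.
Step 4. [r5c6∈{1,4,5,6,7,9}] 9 has one home in row 5: r5c6. So r5c6=9.
Step 5. [r4c6∈{1,4,5,6,7,8}] across col 6, 4 lands solely at r4c6, so r4c6=4.
Step 6. [r1c1∈{4}] only 4 remains possible at r1c1. So r1c1=4.
Step 7. [r3c7∈{1,2,4,7,8}] row 3 places 2 nowhere but r3c7. So r3c7=2.
Step 8. [r6c2∈{5}] only 5 remains possible at r6c2 ⇒ r6c2=5.
Step 9. [r6c6∈{8}] only 8 remains possible at r6c6 ⇒ r6c6=8.
Step 10. [r4c2∈{7}] r4c2 has the single candidate 7 ⇒ r4c2=7.
Step 11. [r5c3∈{6}] r5c3 has the single candidate 6. So r5c3=6.
Step 12. [r3c9∈{4,7,8}] across row 3, 4 lands solely at r3c9 ⇒ r3c9=4.
Step 13. [r9c4∈{7,8}] in col 4, 8 fits only at r9c4 ⇒ r9c4=8.
Step 14. [r2c7∈{1,3,8,9}] r2c7 is the only open cell in row 2 admitting 9. So r2c7=9.
Step 15. [r4c4∈{5}] only 5 remains possible at r4c4. So r4c4=5.
Step 16. [r7c9∈{5,7,8}] 5 has one home in col 9: r7c9 ⇒ r7c9=5.
Step 17. [r2c8∈{1,3,8}] in row 2, 3 fits only at r2c8, so r2c8=3.
Step 18. [r9c8∈{6}] only 6 remains possible at r9c8 ⇒ r9c8=6.
Step 19. [r9c6∈{7}] nothing but 7 survives at r9c6 ⇒ r9c6=7.
Step 20. [r3c6∈{1}] r3c6's peers cover all but 1, so r3c6=1.
Step 21. [r3c2∈{8}] only 8 remains possible at r3c2, so r3c2=8.
Step 22. [r4c9∈{8}] r4c9's peers cover all but 8. So r4c9=8.
Step 23. [r4c7∈{1}] r4c7's peers cover all but 1. So r4c7=1.
Step 24. [r5c8∈{4}] r5c8 has the single candidate 4. So r5c8=4.
Step 25. [r7c8∈{8}] r7c8 has the single candidate 8, so r7c8=8.
Step 26. [r7c3∈{7}] nothing but 7 survives at r7c3 ⇒ r7c3=7.
Step 27. [r8c7∈{4,7}] in row 8, 7 fits only at r8c7. So r8c7=7.
Step 28. [r3c5∈{7}] r3c5 is down to just 7. So r3c5=7.
Step 29. [r2c2∈{1}] only 1 remains possible at r2c2, so r2c2=1.
Step 30. [r1c9∈{7}] only 7 remains possible at r1c9, so r1c9=7.
Step 31. [r9c1∈{5}] r9c1 has the single candidate 5. So r9c1=5.
Step 32. [r4c5∈{6}] r4c5's peers cover all but 6, so r4c5=6.
Step 33. [r6c4∈{2}] r6c4 has the single candidate 2, so r6c4=2.
Step 34. [r5c5∈{1}] nothing but 1 survives at r5c5 ⇒ r5c5=1.
Step 35. [r5c7∈{5}] r5c7's peers cover all but 5. So r5c7=5.
Step 36. [r5c4∈{7}] r5c4's peers cover all but 7 ⇒ r5c4=7.
Step 37. [r9c7∈{3}] r9c7's peers cover all but 3, so r9c7=3.
Step 38. [r8c6∈{6}] r8c6 has the single candidate 6 ⇒ r8c6=6.
Step 39. [r2c5∈{8}] r2c5 has the single candidate 8, so r2c5=8.
Step 40. [r1c7∈{8}] r1c7 is down to just 8, so r1c7=8.
Step 41. [r1c8∈{1}] nothing but 1 survives at r1c8, so r1c8=1.
Step 42. [r8c2∈{4}] r8c2's peers cover all but 4 ⇒ r8c2=4.
Step 43. [r8c3∈{8}] r8c3 is down to just 8, so r8c3=8.
Step 44. [r7c7∈{4}] r7c7 has the single candidate 4, so r7c7=4.
Step 45. [r7c1∈{6}] r7c1 is down to just 6, so r7c1=6.
Step 46. [r4c1∈{9}] only 9 remains possible at r4c1. So r4c1=9.
Step 47. [r2c6∈{5}] r2c6 is down to just 5 ⇒ r2c6=5.

Answer: 4 6 5 9 2 3 8 1 7 / 7 1 2 4 8 5 9 3 6 / 3 8 9 6 7 1 2 5 4 / 9 7 3 5 6 4 1 2 8 / 8 2 6 7 1 9 5 4 3 / 1 5 4 2 3 8 6 7 9 / 6 3 7 1 9 2 4 8 5 / 2 4 8 3 5 6 7 9 1 / 5 9 1 8 4 7 3 6 2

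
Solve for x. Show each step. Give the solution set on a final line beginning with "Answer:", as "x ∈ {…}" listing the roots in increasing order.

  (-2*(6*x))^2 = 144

Step 1. [(-2*(6*x))^2 = 144] LHS squared, RHS 144 ≥ 0: apply √ (±), so sqrt: -2*(6*x) = 12 or -12.
Step 2. [-2*(6*x) = 12 or -12] divide by the outer -2, so div: 6*x = -6 or 6.
Step 3. [6*x = -6 or 6] LHS = 6·(…); ÷6 both sides, so div: x = -1 or 1.

Answer: x ∈ {-1, 1}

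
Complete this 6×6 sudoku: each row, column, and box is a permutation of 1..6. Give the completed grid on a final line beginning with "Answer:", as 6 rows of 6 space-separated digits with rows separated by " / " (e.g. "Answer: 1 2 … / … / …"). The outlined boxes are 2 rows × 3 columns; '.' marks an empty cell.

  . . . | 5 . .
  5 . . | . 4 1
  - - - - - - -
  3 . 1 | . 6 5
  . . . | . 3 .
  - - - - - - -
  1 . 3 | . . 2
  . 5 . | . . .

Step 1. [r4c6∈{4}] nothing but 4 survives at r4c6, so r4c6=4.
Step 2. [r1c2∈{1,2,3,4,6}] r1c2 is the only open cell in row 1 admitting 1. So r1c2=1.
Step 3. [r3c4∈{2}] r3c4 is down to just 2. So r3c4=2.
Step 4. [r1c6∈{3,6}] across row 1, 3 lands solely at r1c6. So r1c6=3.
Step 5. [r6c6∈{6}] only 6 remains possible at r6c6 ⇒ r6c6=6.
Step 6. [r5c2∈{4,6}] row 5 places 6 nowhere but r5c2, so r5c2=6.
Step 7. [r4c2∈{2}] nothing but 2 survives at r4c2, so r4c2=2.
Step 8. [r2c3∈{2,6}] across row 2, 2 lands solely at r2c3, so r2c3=2.
Step 9. [r6c3∈{4}] nothing but 4 survives at r6c3. So r6c3=4.
Step 10. [r1c3∈{6}] nothing but 6 survives at r1c3. So r1c3=6.
Step 11. [r6c5∈{1}] r6c5's peers cover all but 1 ⇒ r6c5=1.
Step 12. [r4c1∈{6}] r4c1 is down to just 6. So r4c1=6.
Step 13. [r2c4∈{6}] nothing but 6 survives at r2c4. So r2c4=6.
Step 14. [r6c1∈{2}] r6c1 is down to just 2. So r6c1=2.
Step 15. [r5c5∈{5}] nothing but 5 survives at r5c5. So r5c5=5.
Step 16. [r2c2∈{3}] r2c2 has the single candidate 3 ⇒ r2c2=3.
Step 17. [r1c1∈{4}] only 4 remains possible at r1c1, so r1c1=4.
Step 18. [r4c4∈{1}] r4c4 has the single candidate 1, so r4c4=1.
Step 19. [r1c5∈{2}] r1c5 has the single candidate 2. So r1c5=2.
Step 20. [r6c4∈{3}] r6c4's peers cover all but 3, so r6c4=3.
Step 21. [r3c2∈{4}] only 4 remains possible at r3c2 ⇒ r3c2=4.
Step 22. [r4c3∈{5}] r4c3 has the single candidate 5. So r4c3=5.
Step 23. [r5c4∈{4}] r5c4's peers cover all but 4 ⇒ r5c4=4.

Answer: 4 1 6 5 2 3 / 5 3 2 6 4 1 / 3 4 1 2 6 5 / 6 2 5 1 3 4 / 1 6 3 4 5 2 / 2 5 4 3 1 6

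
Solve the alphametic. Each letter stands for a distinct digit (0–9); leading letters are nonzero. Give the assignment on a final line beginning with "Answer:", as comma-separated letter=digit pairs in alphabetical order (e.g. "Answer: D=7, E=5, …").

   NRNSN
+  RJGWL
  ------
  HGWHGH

Step 1. [col 1: N + L ≡ H (mod 10)] column 1 (N + L ≡ H (mod 10), carry-in 0) doesn't pin N yet; pick N=8 and continue, so N=8.
Step 2. [col 1: N + L ≡ H (mod 10)] several values work for L in column 1 (N + L ≡ H (mod 10), carry-in 0); try L=3. So L=3.
Step 3. [col 1: N + L ≡ H (mod 10)] column 1 reads N+L+carry(0)=H with N=8, L=3; with digits 3,8 already taken and all letters distinct, the only value for H is 1. So H=1.
Step 4. [col 2: S + W ≡ G (mod 10)] several values work for S in column 2 (S + W ≡ G (mod 10), carry-in 1); try S=6, so S=6.
Step 5. [col 2: S + W ≡ G (mod 10)] several values work for W in column 2 (S + W ≡ G (mod 10), carry-in 1); try W=5 ⇒ W=5.
Step 6. [col 2: S + W ≡ G (mod 10)] column 2: given S=6, W=5, carry-in 1, and digits 1,3,5,6,8 already taken and all letters distinct, S+W≡G (mod 10) forces G=2 ⇒ G=2.
Step 7. [col 4: R + J ≡ W (mod 10)] no forcing yet in column 4 (carry-in 1); J=0 is free and consistent — try it, so J=0.
Step 8. [col 4: R + J ≡ W (mod 10)] in column 4 we have R+J≡W with carry-in 1; given J=0, W=5 and digits 0,1,2,3,5,6,8 already taken and all letters distinct, that pins R to 4. So R=4.

Answer: G=2, H=1, J=0, L=3, N=8, R=4, S=6, W=5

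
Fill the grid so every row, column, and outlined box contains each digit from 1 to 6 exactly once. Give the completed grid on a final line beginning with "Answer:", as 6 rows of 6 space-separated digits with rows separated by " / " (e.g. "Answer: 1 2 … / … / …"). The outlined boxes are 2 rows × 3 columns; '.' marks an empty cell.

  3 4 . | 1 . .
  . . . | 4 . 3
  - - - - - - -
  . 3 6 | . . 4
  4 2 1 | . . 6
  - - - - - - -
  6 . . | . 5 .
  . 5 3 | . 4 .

Step 1. [r5c2∈{1}] nothing but 1 survives at r5c2, so r5c2=1.
Step 2. [r5c6∈{2}] only 2 remains possible at r5c6 ⇒ r5c6=2.
Step 3. [r2c1∈{1,2,5}] row 2 places 1 nowhere but r2c1 ⇒ r2c1=1.
Step 4. [r3c4∈{2,5}] r3c4 is the only open cell in col 4 admitting 2 ⇒ r3c4=2.
Step 5. [r1c5∈{2,6}] across row 1, 6 lands solely at r1c5. So r1c5=6.
Step 6. [r1c3∈{2,5}] row 1 places 2 nowhere but r1c3 ⇒ r1c3=2.
Step 7. [r4c4∈{3,5}] across row 4, 5 lands solely at r4c4, so r4c4=5.
Step 8. [r6c4∈{6}] only 6 remains possible at r6c4 ⇒ r6c4=6.
Step 9. [r5c4∈{3}] only 3 remains possible at r5c4, so r5c4=3.
Step 10. [r6c1∈{2}] nothing but 2 survives at r6c1 ⇒ r6c1=2.
Step 11. [r2c2∈{6}] r2c2 is down to just 6, so r2c2=6.
Step 12. [r2c5∈{2}] only 2 remains possible at r2c5, so r2c5=2.
Step 13. [r4c5∈{3}] r4c5 is down to just 3. So r4c5=3.
Step 14. [r3c1∈{5}] r3c1's peers cover all but 5. So r3c1=5.
Step 15. [r5c3∈{4}] only 4 remains possible at r5c3, so r5c3=4.
Step 16. [r2c3∈{5}] only 5 remains possible at r2c3. So r2c3=5.
Step 17. [r3c5∈{1}] nothing but 1 survives at r3c5. So r3c5=1.
Step 18. [r6c6∈{1}] r6c6's peers cover all but 1. So r6c6=1.
Step 19. [r1c6∈{5}] r1c6's peers cover all but 5, so r1c6=5.

Answer: 3 4 2 1 6 5 / 1 6 5 4 2 3 / 5 3 6 2 1 4 / 4 2 1 5 3 6 / 6 1 4 3 5 2 / 2 5 3 6 4 1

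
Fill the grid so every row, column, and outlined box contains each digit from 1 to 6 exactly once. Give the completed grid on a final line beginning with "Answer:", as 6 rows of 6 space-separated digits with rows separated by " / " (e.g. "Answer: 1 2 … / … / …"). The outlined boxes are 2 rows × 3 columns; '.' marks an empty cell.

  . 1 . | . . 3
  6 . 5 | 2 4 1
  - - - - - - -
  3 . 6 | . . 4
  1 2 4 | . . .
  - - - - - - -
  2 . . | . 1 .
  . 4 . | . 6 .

Step 1. [r5c6∈{5}] r5c6's peers cover all but 5 ⇒ r5c6=5.
Step 2. [r6c4∈{3}] r6c4's peers cover all but 3, so r6c4=3.
Step 3. [r1c5∈{5}] only 5 remains possible at r1c5. So r1c5=5.
Step 4. [r4c4∈{5,6}] in row 4, 5 fits only at r4c4, so r4c4=5.
Step 5. [r5c3∈{3}] nothing but 3 survives at r5c3 ⇒ r5c3=3.
Step 6. [r4c6∈{6}] r4c6 has the single candidate 6 ⇒ r4c6=6.
Step 7. [r6c1∈{5}] nothing but 5 survives at r6c1, so r6c1=5.
Step 8. [r2c2∈{3}] r2c2 has the single candidate 3, so r2c2=3.
Step 9. [r1c1∈{4}] only 4 remains possible at r1c1, so r1c1=4.
Step 10. [r4c5∈{3}] r4c5 has the single candidate 3. So r4c5=3.
Step 11. [r1c4∈{6}] only 6 remains possible at r1c4, so r1c4=6.
Step 12. [r3c5∈{2}] only 2 remains possible at r3c5 ⇒ r3c5=2.
Step 13. [r6c6∈{2}] r6c6 has the single candidate 2 ⇒ r6c6=2.
Step 14. [r1c3∈{2}] r1c3 is down to just 2 ⇒ r1c3=2.
Step 15. [r6c3∈{1}] nothing but 1 survives at r6c3. So r6c3=1.
Step 16. [r5c2∈{6}] only 6 remains possible at r5c2. So r5c2=6.
Step 17. [r3c4∈{1}] r3c4 is down to just 1. So r3c4=1.
Step 18. [r3c2∈{5}] nothing but 5 survives at r3c2 ⇒ r3c2=5.
Step 19. [r5c4∈{4}] nothing but 4 survives at r5c4, so r5c4=4.

Answer: 4 1 2 6 5 3 / 6 3 5 2 4 1 / 3 5 6 1 2 4 / 1 2 4 5 3 6 / 2 6 3 4 1 5 / 5 4 1 3 6 2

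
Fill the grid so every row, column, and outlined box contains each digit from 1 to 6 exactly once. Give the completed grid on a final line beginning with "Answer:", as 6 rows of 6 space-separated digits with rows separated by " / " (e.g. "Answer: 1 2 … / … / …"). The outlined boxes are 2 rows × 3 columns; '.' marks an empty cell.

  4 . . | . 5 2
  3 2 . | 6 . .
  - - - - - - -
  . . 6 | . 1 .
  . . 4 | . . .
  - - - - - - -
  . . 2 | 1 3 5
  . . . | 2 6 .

Step 1. [r6c6∈{4}] r6c6 has the single candidate 4, so r6c6=4.
Step 2. [r3c6∈{3}] only 3 remains possible at r3c6 ⇒ r3c6=3.
Step 3. [r3c2∈{5}] r3c2 has the single candidate 5 ⇒ r3c2=5.
Step 4. [r6c3∈{1,3,5}] r6c3 is the only open cell in col 3 admitting 3. So r6c3=3.
Step 5. [r6c2∈{1}] r6c2 is down to just 1 ⇒ r6c2=1.
Step 6. [r1c3∈{1}] r1c3's peers cover all but 1 ⇒ r1c3=1.
Step 7. [r1c2∈{6}] r1c2's peers cover all but 6 ⇒ r1c2=6.
Step 8. [r4c1∈{1,2}] in row 4, 1 fits only at r4c1. So r4c1=1.
Step 9. [r2c5∈{4}] r2c5's peers cover all but 4, so r2c5=4.
Step 10. [r3c1∈{2}] r3c1's peers cover all but 2, so r3c1=2.
Step 11. [r4c4∈{5}] r4c4's peers cover all but 5, so r4c4=5.
Step 12. [r4c6∈{6}] r4c6's peers cover all but 6. So r4c6=6.
Step 13. [r5c1∈{6}] r5c1's peers cover all but 6 ⇒ r5c1=6.
Step 14. [r6c1∈{5}] nothing but 5 survives at r6c1, so r6c1=5.
Step 15. [r2c3∈{5}] nothing but 5 survives at r2c3. So r2c3=5.
Step 16. [r3c4∈{4}] r3c4's peers cover all but 4 ⇒ r3c4=4.
Step 17. [r4c5∈{2}] only 2 remains possible at r4c5, so r4c5=2.
Step 18. [r1c4∈{3}] nothing but 3 survives at r1c4, so r1c4=3.
Step 19. [r2c6∈{1}] r2c6 has the single candidate 1. So r2c6=1.
Step 20. [r5c2∈{4}] r5c2 has the single candidate 4 ⇒ r5c2=4.
Step 21. [r4c2∈{3}] r4c2's peers cover all but 3, so r4c2=3.

Answer: 4 6 1 3 5 2 / 3 2 5 6 4 1 / 2 5 6 4 1 3 / 1 3 4 5 2 6 / 6 4 2 1 3 5 / 5 1 3 2 6 4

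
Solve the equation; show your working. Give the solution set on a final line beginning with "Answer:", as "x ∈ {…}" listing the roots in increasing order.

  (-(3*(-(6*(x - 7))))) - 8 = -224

Step 1. [(-(3*(-(6*(x - 7))))) - 8 = -224] the outer -8 inverts by adding 8 ⇒ sub: -(3*(-(6*(x - 7)))) = -216.
Step 2. [-(3*(-(6*(x - 7)))) = -216] leading − — multiply by −1 ⇒ neg: 3*(-(6*(x - 7))) = 216.
Step 3. [3*(-(6*(x - 7))) = 216] LHS = 3·(…); ÷3 both sides ⇒ div: -(6*(x - 7)) = 72.
Step 4. [-(6*(x - 7)) = 72] leading − — multiply by −1 ⇒ neg: 6*(x - 7) = -72.
Step 5. [6*(x - 7) = -72] LHS = 6·(…); ÷6 both sides ⇒ div: x - 7 = -12.
Step 6. [x - 7 = -12] the outer -7 inverts by adding 7 ⇒ sub: x = -5.

Answer: x ∈ {-5}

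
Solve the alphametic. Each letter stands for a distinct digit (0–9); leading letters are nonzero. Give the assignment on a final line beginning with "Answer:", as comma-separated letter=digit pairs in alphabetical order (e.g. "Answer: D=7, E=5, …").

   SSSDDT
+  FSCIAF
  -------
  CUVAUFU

Step 1. [col 1: T + F ≡ U (mod 10)] several values work for F in column 1 (T + F ≡ U (mod 10), carry-in 0); try F=3, so F=3.
Step 2. [col 1: T + F ≡ U (mod 10)] column 1 (T + F ≡ U (mod 10), carry-in 0) doesn't pin T yet; pick T=7 and continue. So T=7.
Step 3. [col 1: T + F ≡ U (mod 10)] column 1: given T=7, F=3, carry-in 0, and digits 3,7 already taken and all letters distinct, T+F≡U (mod 10) forces U=0, so U=0.
Step 4. [col 2: D + A ≡ F (mod 10)] column 2 (D + A ≡ F (mod 10), carry-in 1) doesn't pin A yet; pick A=8 and continue, so A=8.
Step 5. [C] C is the leading digit of a 7-digit sum of two 6-digit numbers; the final carry is exactly 1. So C=1.
Step 6. [col 2: D + A ≡ F (mod 10)] in column 2 we have D+A≡F with carry-in 1; given A=8, F=3 and digits 0,1,3,7,8 already taken and all letters distinct, that pins D to 4. So D=4.
Step 7. [col 3: D + I ≡ U (mod 10)] from column 3 (D=4, U=0, carry-in 1, digits 0,1,3,4,7,8 already taken and all letters distinct): I must equal 5, so I=5.
Step 8. [col 4: S + C ≡ A (mod 10)] in column 4 we have S+C≡A with carry-in 1; given C=1, A=8 and digits 0,1,3,4,5,7,8 already taken and all letters distinct, that pins S to 6, so S=6.
Step 9. [col 5: S + S ≡ V (mod 10)] in column 5 we have S+S≡V with carry-in 0; given S=6 and digits 0,1,3,4,5,6,7,8 already taken and all letters distinct, that pins V to 2, so V=2.

Answer: A=8, C=1, D=4, F=3, I=5, S=6, T=7, U=0, V=2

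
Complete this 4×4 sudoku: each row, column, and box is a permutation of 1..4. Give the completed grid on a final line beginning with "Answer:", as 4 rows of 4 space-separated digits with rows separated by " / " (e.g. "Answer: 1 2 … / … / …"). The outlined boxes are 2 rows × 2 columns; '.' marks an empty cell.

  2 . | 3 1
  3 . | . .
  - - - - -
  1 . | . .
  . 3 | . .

Step 1. [r4c1∈{4}] r4c1's peers cover all but 4 ⇒ r4c1=4.
Step 2. [r4c4∈{2}] nothing but 2 survives at r4c4. So r4c4=2.
Step 3. [r2c4∈{4}] r2c4's peers cover all but 4 ⇒ r2c4=4.
Step 4. [r3c2∈{2}] nothing but 2 survives at r3c2. So r3c2=2.
Step 5. [r3c4∈{3}] r3c4 is down to just 3, so r3c4=3.
Step 6. [r1c2∈{4}] r1c2 has the single candidate 4. So r1c2=4.
Step 7. [r3c3∈{4}] r3c3 has the single candidate 4, so r3c3=4.
Step 8. [r2c3∈{2}] r2c3's peers cover all but 2. So r2c3=2.
Step 9. [r4c3∈{1}] r4c3 is down to just 1. So r4c3=1.
Step 10. [r2c2∈{1}] only 1 remains possible at r2c2, so r2c2=1.

Answer: 2 4 3 1 / 3 1 2 4 / 1 2 4 3 / 4 3 1 2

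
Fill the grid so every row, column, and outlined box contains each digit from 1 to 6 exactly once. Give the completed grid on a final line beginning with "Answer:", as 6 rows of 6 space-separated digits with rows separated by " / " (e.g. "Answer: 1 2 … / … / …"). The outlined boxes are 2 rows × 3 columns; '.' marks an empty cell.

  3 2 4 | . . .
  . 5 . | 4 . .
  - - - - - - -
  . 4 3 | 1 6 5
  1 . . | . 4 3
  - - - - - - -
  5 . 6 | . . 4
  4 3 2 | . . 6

Step 1. [r6c5∈{1,5}] r6c5 is the only open cell in row 6 admitting 1, so r6c5=1.
Step 2. [r2c6∈{1,2}] 2 has one home in col 6: r2c6, so r2c6=2.
Step 3. [r5c5∈{2,3}] in col 5, 2 fits only at r5c5, so r5c5=2.
Step 4. [r1c4∈{5,6}] across row 1, 6 lands solely at r1c4. So r1c4=6.
Step 5. [r2c1∈{6}] only 6 remains possible at r2c1 ⇒ r2c1=6.
Step 6. [r4c3∈{5}] r4c3's peers cover all but 5 ⇒ r4c3=5.
Step 7. [r2c5∈{3}] nothing but 3 survives at r2c5. So r2c5=3.
Step 8. [r2c3∈{1}] r2c3 is down to just 1. So r2c3=1.
Step 9. [r1c5∈{5}] nothing but 5 survives at r1c5 ⇒ r1c5=5.
Step 10. [r4c4∈{2}] r4c4 is down to just 2, so r4c4=2.
Step 11. [r4c2∈{6}] r4c2's peers cover all but 6. So r4c2=6.
Step 12. [r3c1∈{2}] nothing but 2 survives at r3c1, so r3c1=2.
Step 13. [r6c4∈{5}] r6c4's peers cover all but 5 ⇒ r6c4=5.
Step 14. [r5c2∈{1}] r5c2 is down to just 1, so r5c2=1.
Step 15. [r1c6∈{1}] r1c6 has the single candidate 1 ⇒ r1c6=1.
Step 16. [r5c4∈{3}] nothing but 3 survives at r5c4. So r5c4=3.

Answer: 3 2 4 6 5 1 / 6 5 1 4 3 2 / 2 4 3 1 6 5 / 1 6 5 2 4 3 / 5 1 6 3 2 4 / 4 3 2 5 1 6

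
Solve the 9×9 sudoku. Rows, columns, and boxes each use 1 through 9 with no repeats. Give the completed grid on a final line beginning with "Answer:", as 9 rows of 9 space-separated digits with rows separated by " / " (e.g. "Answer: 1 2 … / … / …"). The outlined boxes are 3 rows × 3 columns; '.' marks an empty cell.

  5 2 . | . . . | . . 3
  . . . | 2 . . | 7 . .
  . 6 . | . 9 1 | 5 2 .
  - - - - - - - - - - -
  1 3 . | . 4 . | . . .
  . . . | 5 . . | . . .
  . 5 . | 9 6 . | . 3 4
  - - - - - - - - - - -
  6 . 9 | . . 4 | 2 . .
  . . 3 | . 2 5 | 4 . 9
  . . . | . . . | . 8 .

Step 1. [r5c5∈{1,3,7,8}] in box 5, 1 fits only at r5c5, so r5c5=1.
Step 2. [r3c9∈{8}] only 8 remains possible at r3c9 ⇒ r3c9=8.
Step 3. [r9c7∈{1,3,6}] 3 has one home in col 7: r9c7, so r9c7=3.
Step 4. [r9c5∈{7}] r9c5 is down to just 7. So r9c5=7.
Step 5. [r1c5∈{8}] nothing but 8 survives at r1c5. So r1c5=8.
Step 6. [r5c6∈{2,3,7,8}] row 5 places 3 nowhere but r5c6 ⇒ r5c6=3.
Step 7. [r2c6∈{6}] only 6 remains possible at r2c6, so r2c6=6.
Step 8. [r2c9∈{1}] r2c9 has the single candidate 1. So r2c9=1.
Step 9. [r1c6∈{7}] nothing but 7 survives at r1c6, so r1c6=7.
Step 10. [r4c4∈{7,8}] r4c4 is the only open cell in col 4 admitting 7. So r4c4=7.
Step 11. [r9c3∈{1,2,4,5}] col 3 places 5 nowhere but r9c3, so r9c3=5.
Step 12. [r9c9∈{6}] only 6 remains possible at r9c9. So r9c9=6.
Step 13. [r1c4∈{4}] r1c4's peers cover all but 4, so r1c4=4.
Step 14. [r2c8∈{4,9}] in col 8, 4 fits only at r2c8 ⇒ r2c8=4.
Step 15. [r2c3∈{8}] nothing but 8 survives at r2c3. So r2c3=8.
Step 16. [r9c4∈{1}] only 1 remains possible at r9c4, so r9c4=1.
Step 17. [r3c4∈{3}] r3c4 is down to just 3. So r3c4=3.
Step 18. [r9c1∈{2,4}] in row 9, 2 fits only at r9c1 ⇒ r9c1=2.
Step 19. [r7c4∈{8}] r7c4 is down to just 8, so r7c4=8.
Step 20. [r2c2∈{9}] nothing but 9 survives at r2c2 ⇒ r2c2=9.
Step 21. [r5c1∈{4,7,8,9}] 9 has one home in col 1: r5c1, so r5c1=9.
Step 22. [r3c1∈{4,7}] r3c1 is the only open cell in col 1 admitting 4, so r3c1=4.
Step 23. [r5c3∈{2,4,6,7}] 4 has one home in col 3: r5c3. So r5c3=4.
Step 24. [r4c3∈{2,6}] across col 3, 6 lands solely at r4c3, so r4c3=6.
Step 25. [r6c3∈{2,7}] across col 3, 2 lands solely at r6c3. So r6c3=2.
Step 26. [r6c6∈{8}] r6c6 is down to just 8. So r6c6=8.
Step 27. [r5c2∈{7,8}] 8 has one home in box 4: r5c2 ⇒ r5c2=8.
Step 28. [r5c9∈{2,7}] 2 has one home in row 5: r5c9, so r5c9=2.
Step 29. [r7c9∈{5,7}] in col 9, 7 fits only at r7c9 ⇒ r7c9=7.
Step 30. [r8c2∈{1,7}] across col 2, 7 lands solely at r8c2, so r8c2=7.
Step 31. [r5c7∈{6}] r5c7 is down to just 6, so r5c7=6.
Step 32. [r7c8∈{1,5}] in row 7, 5 fits only at r7c8 ⇒ r7c8=5.
Step 33. [r1c7∈{9}] r1c7 has the single candidate 9 ⇒ r1c7=9.
Step 34. [r4c6∈{2}] r4c6 is down to just 2 ⇒ r4c6=2.
Step 35. [r4c9∈{5}] r4c9 is down to just 5. So r4c9=5.
Step 36. [r4c7∈{8}] only 8 remains possible at r4c7 ⇒ r4c7=8.
Step 37. [r6c7∈{1}] r6c7 is down to just 1, so r6c7=1.
Step 38. [r8c4∈{6}] only 6 remains possible at r8c4, so r8c4=6.
Step 39. [r1c8∈{6}] r1c8 has the single candidate 6 ⇒ r1c8=6.
Step 40. [r7c2∈{1}] r7c2 has the single candidate 1. So r7c2=1.
Step 41. [r9c2∈{4}] nothing but 4 survives at r9c2. So r9c2=4.
Step 42. [r8c8∈{1}] r8c8 has the single candidate 1 ⇒ r8c8=1.
Step 43. [r3c3∈{7}] r3c3 is down to just 7. So r3c3=7.
Step 44. [r8c1∈{8}] nothing but 8 survives at r8c1. So r8c1=8.
Step 45. [r4c8∈{9}] only 9 remains possible at r4c8. So r4c8=9.
Step 46. [r2c1∈{3}] nothing but 3 survives at r2c1, so r2c1=3.
Step 47. [r1c3∈{1}] nothing but 1 survives at r1c3, so r1c3=1.
Step 48. [r5c8∈{7}] r5c8's peers cover all but 7, so r5c8=7.
Step 49. [r9c6∈{9}] nothing but 9 survives at r9c6 ⇒ r9c6=9.
Step 50. [r7c5∈{3}] only 3 remains possible at r7c5, so r7c5=3.
Step 51. [r2c5∈{5}] r2c5 has the single candidate 5. So r2c5=5.
Step 52. [r6c1∈{7}] nothing but 7 survives at r6c1, so r6c1=7.

Answer: 5 2 1 4 8 7 9 6 3 / 3 9 8 2 5 6 7 4 1 / 4 6 7 3 9 1 5 2 8 / 1 3 6 7 4 2 8 9 5 / 9 8 4 5 1 3 6 7 2 / 7 5 2 9 6 8 1 3 4 / 6 1 9 8 3 4 2 5 7 / 8 7 3 6 2 5 4 1 9 / 2 4 5 1 7 9 3 8 6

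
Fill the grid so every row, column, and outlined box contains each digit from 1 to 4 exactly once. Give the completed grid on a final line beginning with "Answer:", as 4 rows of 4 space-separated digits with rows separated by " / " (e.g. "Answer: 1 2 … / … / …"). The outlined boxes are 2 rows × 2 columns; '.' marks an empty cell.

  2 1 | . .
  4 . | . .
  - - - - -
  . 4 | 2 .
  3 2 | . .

Step 1. [r3c4∈{1,3}] across row 3, 3 lands solely at r3c4, so r3c4=3.
Step 2. [r1c3∈{3,4}] in row 1, 3 fits only at r1c3 ⇒ r1c3=3.
Step 3. [r2c3∈{1}] r2c3's peers cover all but 1. So r2c3=1.
Step 4. [r4c4∈{1,4}] row 4 places 1 nowhere but r4c4 ⇒ r4c4=1.
Step 5. [r2c2∈{3}] only 3 remains possible at r2c2 ⇒ r2c2=3.
Step 6. [r4c3∈{4}] r4c3's peers cover all but 4, so r4c3=4.
Step 7. [r2c4∈{2}] r2c4 is down to just 2. So r2c4=2.
Step 8. [r3c1∈{1}] r3c1 is down to just 1 ⇒ r3c1=1.
Step 9. [r1c4∈{4}] nothing but 4 survives at r1c4 ⇒ r1c4=4.

Answer: 2 1 3 4 / 4 3 1 2 / 1 4 2 3 / 3 2 4 1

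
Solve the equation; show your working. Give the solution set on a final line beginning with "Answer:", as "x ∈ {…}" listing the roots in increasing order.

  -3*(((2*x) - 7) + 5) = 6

Step 1. [-3*(((2*x) - 7) + 5) = 6] -3 out front; divide by -3. So div: ((2*x) - 7) + 5 = -2.
Step 2. [((2*x) - 7) + 5 = -2] the outer +5 inverts by subtracting 5. So sub: (2*x) - 7 = -7.
Step 3. [(2*x) - 7 = -7] peel the -7: add 7 from each side, so sub: 2*x = 0.
Step 4. [2*x = 0] LHS = 2·(…); ÷2 both sides. So div: x = 0.

Answer: x ∈ {0}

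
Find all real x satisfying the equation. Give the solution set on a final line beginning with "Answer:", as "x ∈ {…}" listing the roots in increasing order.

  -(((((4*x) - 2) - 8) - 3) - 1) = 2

Step 1. [-(((((4*x) - 2) - 8) - 3) - 1) = 2] LHS negated; negate both sides. So neg: ((((4*x) - 2) - 8) - 3) - 1 = -2.
Step 2. [((((4*x) - 2) - 8) - 3) - 1 = -2] the outer -1 inverts by adding 1 ⇒ sub: (((4*x) - 2) - 8) - 3 = -1.
Step 3. [(((4*x) - 2) - 8) - 3 = -1] the outer -3 inverts by adding 3. So sub: ((4*x) - 2) - 8 = 2.
Step 4. [((4*x) - 2) - 8 = 2] 8 comes off first (add 8) ⇒ sub: (4*x) - 2 = 10.
Step 5. [(4*x) - 2 = 10] peel the -2: add 2 from each side ⇒ sub: 4*x = 12.
Step 6. [4*x = 12] 4 out front; divide by 4. So div: x = 3.

Answer: x ∈ {3}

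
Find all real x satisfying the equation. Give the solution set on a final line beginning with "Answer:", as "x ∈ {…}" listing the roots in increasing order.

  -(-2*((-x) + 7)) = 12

Step 1. [-(-2*((-x) + 7)) = 12] LHS negated; negate both sides ⇒ neg: -2*((-x) + 7) = -12.
Step 2. [-2*((-x) + 7) = -12] -2 out front; divide by -2. So div: (-x) + 7 = 6.
Step 3. [(-x) + 7 = 6] the outer +7 inverts by subtracting 7 ⇒ sub: -x = -1.
Step 4. [-x = -1] flip signs both sides, so neg: x = 1.

Answer: x ∈ {1}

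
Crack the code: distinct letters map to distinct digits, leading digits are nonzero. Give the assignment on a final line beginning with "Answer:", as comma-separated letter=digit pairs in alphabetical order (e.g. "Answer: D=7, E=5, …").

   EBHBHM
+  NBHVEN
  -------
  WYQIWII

Step 1. [col 1: M + N ≡ I (mod 10)] several values work for N in column 1 (M + N ≡ I (mod 10), carry-in 0); try N=2, so N=2.
Step 2. [col 1: M + N ≡ I (mod 10)] column 1 (M + N ≡ I (mod 10), carry-in 0) doesn't pin M yet; pick M=3 and continue ⇒ M=3.
Step 3. [W] adding two 6-digit numbers gives at most 6+1 digits, and here it does — W is that final carry and must be 1, so W=1.
Step 4. [col 1: M + N ≡ I (mod 10)] column 1 reads M+N+carry(0)=I with M=3, N=2; with digits 1,2,3 already taken and all letters distinct, the only value for I is 5, so I=5.
Step 5. [col 2: H + E ≡ I (mod 10)] E=8 is one option consistent with column 2 (H + E ≡ I (mod 10), carry-in 0) — take it ⇒ E=8.
Step 6. [col 2: H + E ≡ I (mod 10)] column 2: given E=8, I=5, carry-in 0, and digits 1,2,3,5,8 already taken and all letters distinct, H+E≡I (mod 10) forces H=7, so H=7.
Step 7. [col 3: B + V ≡ W (mod 10)] no forcing yet in column 3 (carry-in 1); V=6 is free and consistent — try it ⇒ V=6.
Step 8. [col 3: B + V ≡ W (mod 10)] from column 3 (V=6, W=1, carry-in 1, digits 1,2,3,5,6,7,8 already taken and all letters distinct): B must equal 4, so B=4.
Step 9. [col 5: B + B ≡ Q (mod 10)] in column 5 we have B+B≡Q with carry-in 1; given B=4 and digits 1,2,3,4,5,6,7,8 already taken and all letters distinct, that pins Q to 9, so Q=9.
Step 10. [col 6: E + N ≡ Y (mod 10)] column 6 reads E+N+carry(0)=Y with E=8, N=2; with digits 1,2,3,4,5,6,7,8,9 already taken and all letters distinct, the only value for Y is 0. So Y=0.

Answer: B=4, E=8, H=7, I=5, M=3, N=2, Q=9, V=6, W=1, Y=0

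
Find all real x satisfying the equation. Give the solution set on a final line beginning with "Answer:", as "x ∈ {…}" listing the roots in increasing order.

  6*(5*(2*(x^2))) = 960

Step 1. [6*(5*(2*(x^2))) = 960] LHS = 6·(…); ÷6 both sides ⇒ div: 5*(2*(x^2)) = 160.
Step 2. [5*(2*(x^2)) = 160] leading coefficient 5: divide by 5. So div: 2*(x^2) = 32.
Step 3. [2*(x^2) = 32] 2 out front; divide by 2, so div: x^2 = 16.
Step 4. [x^2 = 16] √ both sides: 16 ≥ 0 gives two branches, so sqrt: x = 4 or -4.

Answer: x ∈ {-4, 4}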